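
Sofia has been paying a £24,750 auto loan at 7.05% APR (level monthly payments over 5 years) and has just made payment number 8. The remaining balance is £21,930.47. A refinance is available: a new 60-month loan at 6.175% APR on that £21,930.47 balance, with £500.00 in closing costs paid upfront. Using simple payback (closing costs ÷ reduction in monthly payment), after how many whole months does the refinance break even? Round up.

Current payment = 24,750 × 7.05%/12 / (1 − (1+0.0058750)^−60) = £490.66.
Refinanced payment = 21,930.47 × 0.0051458 / (1 − (1+0.0051458)^−60) = £425.76.
Monthly savings = £490.66 − £425.76 = £64.90.
Break-even = £500.00 / £64.90 = 7.70 → 8 months.

8 months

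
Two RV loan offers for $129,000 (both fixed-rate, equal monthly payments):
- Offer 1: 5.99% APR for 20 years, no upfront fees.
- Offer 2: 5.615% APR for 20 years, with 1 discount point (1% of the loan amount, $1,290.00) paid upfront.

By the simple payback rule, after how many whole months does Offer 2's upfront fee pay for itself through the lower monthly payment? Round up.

47 months

Offer 1: at 5.99% the monthly rate is 0.0049917, so the payment is 129,000 × 0.0049917 / (1 − 1.0049917^−240) = $923.45.
Offer 2: at 5.615% the monthly rate is 0.0046792, so the payment is 129,000 × 0.0046792 / (1 − 1.0046792^−240) = $895.77.
Monthly savings = $923.45 − $895.77 = $27.68.
Break-even = $1,290.00 / $27.68 = 46.60 → 47 months.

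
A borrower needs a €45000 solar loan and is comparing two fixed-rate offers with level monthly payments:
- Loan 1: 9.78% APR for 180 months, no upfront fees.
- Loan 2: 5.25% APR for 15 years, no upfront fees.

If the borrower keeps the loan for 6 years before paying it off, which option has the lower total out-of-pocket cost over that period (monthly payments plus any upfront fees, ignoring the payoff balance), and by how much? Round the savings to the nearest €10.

Loan 2 by €8,340

Loan 1: monthly rate = 9.78%/12 = 0.0081500; payment = 45,000 × 0.0081500 / (1 − (1+0.0081500)^−180) = €477.53.
Loan 2: at 5.25% the monthly rate is 0.0043750, so the payment is 45,000 × 0.0043750 / (1 − 1.0043750^−180) = €361.74.
Over 72 months: Loan 1 costs 72 × €477.53 = €34,382.16; Loan 2 costs 72 × €361.74 = €26,045.28.
Loan 2 is cheaper by €34,382.16 − €26,045.28 = €8,336.88.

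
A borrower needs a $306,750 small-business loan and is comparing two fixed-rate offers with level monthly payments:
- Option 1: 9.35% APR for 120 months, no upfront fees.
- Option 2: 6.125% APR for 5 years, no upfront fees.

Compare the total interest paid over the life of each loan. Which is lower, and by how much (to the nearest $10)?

Option 2 by $116,400

Option 1: at 9.35% the monthly rate is 0.0077917, so the payment is 306,750 × 0.0077917 / (1 − 1.0077917^−120) = $3,944.12.
Total interest on Option 1 = 120 × $3,944.12 − $306,750 = $166,544.40.
Option 2: monthly rate = 6.125%/12 = 0.0051042; payment = 306,750 × 0.0051042 / (1 − (1+0.0051042)^−60) = $5,948.18.
Total interest on Option 2 = 60 × $5,948.18 − $306,750 = $50,140.80.
Option 2 is lower by $116,403.60.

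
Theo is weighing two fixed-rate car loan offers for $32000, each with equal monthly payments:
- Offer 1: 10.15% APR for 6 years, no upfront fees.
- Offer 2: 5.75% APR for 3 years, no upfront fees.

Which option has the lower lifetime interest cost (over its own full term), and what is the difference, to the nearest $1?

Offer 1: monthly rate = 10.15%/12 = 0.0084583; payment = 32,000 × 0.0084583 / (1 − (1+0.0084583)^−72) = $595.25.
Total interest on Offer 1 = 72 × $595.25 − $32,000 = $10,858.00.
Offer 2: at 5.75% the monthly rate is 0.0047917, so the payment is 32,000 × 0.0047917 / (1 − 1.0047917^−36) = $969.88.
Total interest on Offer 2 = 36 × $969.88 − $32,000 = $2,915.68.
Offer 2 is lower by $7,942.32.

Offer 2 by $7,942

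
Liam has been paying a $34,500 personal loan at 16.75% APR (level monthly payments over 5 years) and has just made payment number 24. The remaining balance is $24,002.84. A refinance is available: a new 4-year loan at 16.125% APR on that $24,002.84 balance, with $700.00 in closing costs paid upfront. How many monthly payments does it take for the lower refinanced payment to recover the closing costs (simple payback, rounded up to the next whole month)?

5 months

Current payment = 34,500 × 16.75%/12 / (1 − (1+0.0139583)^−60) = $852.78.
Refinanced payment = 24,002.84 × 0.0134375 / (1 − (1+0.0134375)^−48) = $681.78.
Monthly savings = $852.78 − $681.78 = $171.00.
Break-even = $700.00 / $171.00 = 4.09 → 5 months.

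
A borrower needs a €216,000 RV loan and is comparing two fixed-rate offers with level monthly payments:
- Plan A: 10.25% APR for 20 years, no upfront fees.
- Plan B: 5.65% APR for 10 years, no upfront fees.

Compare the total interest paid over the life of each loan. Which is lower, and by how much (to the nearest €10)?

Plan A: at 10.25% the monthly rate is 0.0085417, so the payment is 216,000 × 0.0085417 / (1 − 1.0085417^−240) = €2,120.35.
Total interest on Plan A = 240 × €2,120.35 − €216,000 = €292,884.00.
Plan B: monthly rate = 5.65%/12 = 0.0047083; payment = 216,000 × 0.0047083 / (1 − (1+0.0047083)^−120) = €2,360.25.
Total interest on Plan B = 120 × €2,360.25 − €216,000 = €67,230.00.
Plan B is lower by €225,654.00.

Plan B by €225,650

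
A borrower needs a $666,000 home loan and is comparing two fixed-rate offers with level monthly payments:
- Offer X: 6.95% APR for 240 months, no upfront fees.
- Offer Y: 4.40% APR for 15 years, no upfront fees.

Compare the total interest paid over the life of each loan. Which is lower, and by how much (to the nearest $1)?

Offer Y by $323,486

Offer X: monthly rate = 6.95%/12 = 0.0057917; payment = 666,000 × 0.0057917 / (1 − (1+0.0057917)^−240) = $5,143.52.
Total interest on Offer X = 240 × $5,143.52 − $666,000 = $568,444.80.
Offer Y: monthly rate = 4.4%/12 = 0.0036667; payment = 666,000 × 0.0036667 / (1 − (1+0.0036667)^−180) = $5,060.88.
Total interest on Offer Y = 180 × $5,060.88 − $666,000 = $244,958.40.
Offer Y is lower by $323,486.40.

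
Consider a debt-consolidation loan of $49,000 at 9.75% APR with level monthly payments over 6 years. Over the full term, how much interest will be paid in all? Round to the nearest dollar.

Monthly rate = 9.75%/12 = 0.0081250; payment = 49,000 × 0.0081250 / (1 − (1+0.0081250)^−72) = $901.60.
Total paid = 72 × $901.60 = $64,915.20; interest = $64,915.20 − $49,000 = $15,915.20.

$15,915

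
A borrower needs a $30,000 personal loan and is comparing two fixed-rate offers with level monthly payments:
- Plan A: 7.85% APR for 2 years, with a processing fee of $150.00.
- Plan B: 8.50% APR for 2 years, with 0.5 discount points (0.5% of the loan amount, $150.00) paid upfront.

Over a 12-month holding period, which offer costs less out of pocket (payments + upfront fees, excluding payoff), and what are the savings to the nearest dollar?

Plan A by $107

Plan A: at 7.85% the monthly rate is 0.0065417, so the payment is 30,000 × 0.0065417 / (1 − 1.0065417^−24) = $1,354.77.
Plan B: monthly rate = 8.5%/12 = 0.0070833; payment = 30,000 × 0.0070833 / (1 − (1+0.0070833)^−24) = $1,363.67.
Over 12 months: Plan A costs 12 × $1,354.77 + $150.00 = $16,407.24; Plan B costs 12 × $1,363.67 + $150.00 = $16,514.04.
Plan A is cheaper by $16,514.04 − $16,407.24 = $106.80.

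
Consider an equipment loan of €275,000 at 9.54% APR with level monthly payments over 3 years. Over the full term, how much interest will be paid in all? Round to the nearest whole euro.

€42,311

Monthly rate = 9.54%/12 = 0.0079500; payment = 275,000 × 0.0079500 / (1 − (1+0.0079500)^−36) = €8,814.20.
Total paid = 36 × €8,814.20 = €317,311.20; interest = €317,311.20 − €275,000 = €42,311.20.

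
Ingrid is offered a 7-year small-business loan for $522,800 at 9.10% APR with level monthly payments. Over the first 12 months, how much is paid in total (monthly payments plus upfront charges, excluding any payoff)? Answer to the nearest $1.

At 9.10% the monthly rate is 0.0075833, so the payment is 522,800 × 0.0075833 / (1 − 1.0075833^−84) = $8,437.93.
Total outlay = 12 × $8,437.93 = $101,255.16.

$101,255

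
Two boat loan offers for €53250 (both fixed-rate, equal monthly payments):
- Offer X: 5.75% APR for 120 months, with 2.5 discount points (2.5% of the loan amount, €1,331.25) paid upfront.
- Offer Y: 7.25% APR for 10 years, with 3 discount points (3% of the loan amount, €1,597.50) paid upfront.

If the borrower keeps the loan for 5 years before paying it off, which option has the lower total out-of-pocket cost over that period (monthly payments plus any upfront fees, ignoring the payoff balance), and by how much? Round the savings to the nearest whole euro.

Offer X by €2,705

Offer X: monthly rate = 5.75%/12 = 0.0047917; payment = 53,250 × 0.0047917 / (1 − (1+0.0047917)^−120) = €584.52.
Offer Y: monthly rate = 7.25%/12 = 0.0060417; payment = 53,250 × 0.0060417 / (1 − (1+0.0060417)^−120) = €625.16.
Over 60 months: Offer X costs 60 × €584.52 + €1,331.25 = €36,402.45; Offer Y costs 60 × €625.16 + €1,597.50 = €39,107.10.
Offer X is cheaper by €39,107.10 − €36,402.45 = €2,704.65.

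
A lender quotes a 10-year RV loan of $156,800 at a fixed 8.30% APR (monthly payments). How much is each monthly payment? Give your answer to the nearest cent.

At 8.30% the monthly rate is 0.0069167, so the payment is 156,800 × 0.0069167 / (1 − 1.0069167^−120) = $1,927.36.

$1,927.36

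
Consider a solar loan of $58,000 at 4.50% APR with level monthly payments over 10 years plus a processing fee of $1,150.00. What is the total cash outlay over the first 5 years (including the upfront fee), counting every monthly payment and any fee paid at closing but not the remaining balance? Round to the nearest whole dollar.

At 4.50% the monthly rate is 0.0037500, so the payment is 58,000 × 0.0037500 / (1 − 1.0037500^−120) = $601.10.
Total outlay = 60 × $601.10 + $1,150.00 = $37,216.00.

$37,216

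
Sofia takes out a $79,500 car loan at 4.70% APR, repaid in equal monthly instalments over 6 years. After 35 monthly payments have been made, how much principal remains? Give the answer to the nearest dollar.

$43,641

With monthly rate i = 4.7%/12 = 0.0039167, the balance after k of n payments is P · [(1+i)^n − (1+i)^k] / [(1+i)^n − 1].
(1+0.0039167)^72 = 1.32504867 and (1+0.0039167)^35 = 1.14661667, so the balance is 79,500 × (1.32504867 − 1.14661667) / (1.32504867 − 1) = $43,640.68.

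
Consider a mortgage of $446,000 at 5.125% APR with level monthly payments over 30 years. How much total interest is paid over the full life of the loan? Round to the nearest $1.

$428,228

Monthly rate = 5.125%/12 = 0.0042708; payment = 446,000 × 0.0042708 / (1 − (1+0.0042708)^−360) = $2,428.41.
Total paid = 360 × $2,428.41 = $874,227.60; interest = $874,227.60 − $446,000 = $428,227.60.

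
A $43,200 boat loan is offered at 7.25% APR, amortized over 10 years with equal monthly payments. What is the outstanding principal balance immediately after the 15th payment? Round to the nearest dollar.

With monthly rate i = 7.25%/12 = 0.0060417, the balance after k of n payments is P · [(1+i)^n − (1+i)^k] / [(1+i)^n − 1].
(1+0.0060417)^120 = 2.06023216 and (1+0.0060417)^15 = 1.09455987, so the balance is 43,200 × (2.06023216 − 1.09455987) / (2.06023216 − 1) = $39,347.08.

$39,347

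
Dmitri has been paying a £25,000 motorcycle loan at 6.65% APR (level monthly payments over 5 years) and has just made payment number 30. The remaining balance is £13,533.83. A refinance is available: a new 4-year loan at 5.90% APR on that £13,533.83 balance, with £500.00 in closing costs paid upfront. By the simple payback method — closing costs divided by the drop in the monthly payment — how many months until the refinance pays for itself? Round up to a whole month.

3 months

Current payment = 25,000 × 6.65%/12 / (1 − (1+0.0055417)^−60) = £490.91.
Refinanced payment = 13,533.83 × 0.0049167 / (1 − (1+0.0049167)^−48) = £317.22.
Monthly savings = £490.91 − £317.22 = £173.69.
Break-even = £500.00 / £173.69 = 2.88 → 3 months.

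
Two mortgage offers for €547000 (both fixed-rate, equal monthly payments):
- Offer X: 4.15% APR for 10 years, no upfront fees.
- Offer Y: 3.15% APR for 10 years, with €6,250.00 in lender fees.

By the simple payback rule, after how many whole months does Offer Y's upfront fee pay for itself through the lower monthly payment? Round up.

25 months

Offer X: at 4.15% the monthly rate is 0.0034583, so the payment is 547,000 × 0.0034583 / (1 − 1.0034583^−120) = €5,577.19.
Offer Y: at 3.15% the monthly rate is 0.0026250, so the payment is 547,000 × 0.0026250 / (1 − 1.0026250^−120) = €5,319.83.
Monthly savings = €5,577.19 − €5,319.83 = €257.36.
Break-even = €6,250.00 / €257.36 = 24.29 → 25 months.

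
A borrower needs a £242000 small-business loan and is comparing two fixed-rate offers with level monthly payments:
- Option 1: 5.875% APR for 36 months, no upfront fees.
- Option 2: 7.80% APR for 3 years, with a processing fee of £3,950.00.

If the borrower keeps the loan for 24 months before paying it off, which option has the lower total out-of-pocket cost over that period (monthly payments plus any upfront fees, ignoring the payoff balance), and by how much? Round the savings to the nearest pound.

Option 1: at 5.875% the monthly rate is 0.0048958, so the payment is 242,000 × 0.0048958 / (1 − 1.0048958^−36) = £7,348.41.
Option 2: monthly rate = 7.8%/12 = 0.0065000; payment = 242,000 × 0.0065000 / (1 − (1+0.0065000)^−36) = £7,561.09.
Over 24 months: Option 1 costs 24 × £7,348.41 = £176,361.84; Option 2 costs 24 × £7,561.09 + £3,950.00 = £185,416.16.
Option 1 is cheaper by £185,416.16 − £176,361.84 = £9,054.32.

Option 1 by £9,054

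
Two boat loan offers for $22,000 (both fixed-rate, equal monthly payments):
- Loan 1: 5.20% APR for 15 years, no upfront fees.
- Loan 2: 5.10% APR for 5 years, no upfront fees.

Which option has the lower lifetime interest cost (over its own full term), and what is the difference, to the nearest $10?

Loan 2 by $6,760

Loan 1: at 5.20% the monthly rate is 0.0043333, so the payment is 22,000 × 0.0043333 / (1 − 1.0043333^−180) = $176.28.
Total interest on Loan 1 = 180 × $176.28 − $22,000 = $9,730.40.
Loan 2: at 5.10% the monthly rate is 0.0042500, so the payment is 22,000 × 0.0042500 / (1 − 1.0042500^−60) = $416.18.
Total interest on Loan 2 = 60 × $416.18 − $22,000 = $2,970.80.
Loan 2 is lower by $6,759.60.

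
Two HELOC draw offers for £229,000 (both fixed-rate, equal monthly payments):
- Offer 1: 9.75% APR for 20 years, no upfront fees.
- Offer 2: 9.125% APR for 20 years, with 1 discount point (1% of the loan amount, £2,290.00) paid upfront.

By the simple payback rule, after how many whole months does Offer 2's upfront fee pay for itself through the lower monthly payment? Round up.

25 months

Offer 1: at 9.75% the monthly rate is 0.0081250, so the payment is 229,000 × 0.0081250 / (1 − 1.0081250^−240) = £2,172.10.
Offer 2: at 9.125% the monthly rate is 0.0076042, so the payment is 229,000 × 0.0076042 / (1 − 1.0076042^−240) = £2,078.82.
Monthly savings = £2,172.10 − £2,078.82 = £93.28.
Break-even = £2,290.00 / £93.28 = 24.55 → 25 months.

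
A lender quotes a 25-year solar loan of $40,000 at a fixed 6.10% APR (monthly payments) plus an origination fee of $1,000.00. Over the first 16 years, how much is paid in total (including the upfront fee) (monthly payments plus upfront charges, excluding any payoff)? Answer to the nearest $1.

At 6.10% the monthly rate is 0.0050833, so the payment is 40,000 × 0.0050833 / (1 − 1.0050833^−300) = $260.17.
Total outlay = 192 × $260.17 + $1,000.00 = $50,952.64.

$50,953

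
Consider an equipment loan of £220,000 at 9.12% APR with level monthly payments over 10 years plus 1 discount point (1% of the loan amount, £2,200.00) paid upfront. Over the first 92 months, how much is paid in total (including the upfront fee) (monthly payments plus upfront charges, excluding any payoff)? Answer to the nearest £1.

£259,908

At 9.12% the monthly rate is 0.0076000, so the payment is 220,000 × 0.0076000 / (1 − 1.0076000^−120) = £2,801.17.
Total outlay = 92 × £2,801.17 + £2,200.00 = £259,907.64.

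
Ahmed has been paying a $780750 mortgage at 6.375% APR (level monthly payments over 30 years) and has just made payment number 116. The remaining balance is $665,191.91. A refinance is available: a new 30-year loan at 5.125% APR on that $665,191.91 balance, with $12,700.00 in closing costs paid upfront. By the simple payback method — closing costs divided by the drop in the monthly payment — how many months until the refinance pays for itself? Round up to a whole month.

Current payment = 780,750 × 6.375%/12 / (1 − (1+0.0053125)^−360) = $4,870.86.
Refinanced payment = 665,191.91 × 0.0042708 / (1 − (1+0.0042708)^−360) = $3,621.88.
Monthly savings = $4,870.86 − $3,621.88 = $1,248.98.
Break-even = $12,700.00 / $1,248.98 = 10.17 → 11 months.

11 months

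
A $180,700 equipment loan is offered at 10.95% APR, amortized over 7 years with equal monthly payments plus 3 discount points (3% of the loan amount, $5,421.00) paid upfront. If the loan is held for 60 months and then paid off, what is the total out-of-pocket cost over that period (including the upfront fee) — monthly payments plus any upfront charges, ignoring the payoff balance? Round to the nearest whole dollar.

$190,778

Monthly rate = 10.95%/12 = 0.0091250; payment = 180,700 × 0.0091250 / (1 − (1+0.0091250)^−84) = $3,089.28.
Total outlay = 60 × $3,089.28 + $5,421.00 = $190,777.80.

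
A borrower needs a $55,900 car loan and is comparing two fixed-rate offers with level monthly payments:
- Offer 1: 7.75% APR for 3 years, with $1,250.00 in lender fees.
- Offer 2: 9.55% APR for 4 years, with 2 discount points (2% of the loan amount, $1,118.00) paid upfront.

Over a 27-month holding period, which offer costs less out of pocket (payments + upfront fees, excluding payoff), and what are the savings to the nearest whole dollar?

Offer 1: at 7.75% the monthly rate is 0.0064583, so the payment is 55,900 × 0.0064583 / (1 − 1.0064583^−36) = $1,745.26.
Offer 2: at 9.55% the monthly rate is 0.0079583, so the payment is 55,900 × 0.0079583 / (1 − 1.0079583^−48) = $1,405.72.
Over 27 months: Offer 1 costs 27 × $1,745.26 + $1,250.00 = $48,372.02; Offer 2 costs 27 × $1,405.72 + $1,118.00 = $39,072.44.
Offer 2 is cheaper by $48,372.02 − $39,072.44 = $9,299.58.

Offer 2 by $9,300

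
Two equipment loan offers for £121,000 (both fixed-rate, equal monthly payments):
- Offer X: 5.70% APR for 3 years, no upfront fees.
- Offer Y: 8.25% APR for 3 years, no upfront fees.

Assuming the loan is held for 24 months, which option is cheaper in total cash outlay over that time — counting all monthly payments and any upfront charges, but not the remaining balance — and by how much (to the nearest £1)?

Offer X by £3,385

Offer X: at 5.70% the monthly rate is 0.0047500, so the payment is 121,000 × 0.0047500 / (1 − 1.0047500^−36) = £3,664.63.
Offer Y: at 8.25% the monthly rate is 0.0068750, so the payment is 121,000 × 0.0068750 / (1 − 1.0068750^−36) = £3,805.67.
Over 24 months: Offer X costs 24 × £3,664.63 = £87,951.12; Offer Y costs 24 × £3,805.67 = £91,336.08.
Offer X is cheaper by £91,336.08 − £87,951.12 = £3,384.96.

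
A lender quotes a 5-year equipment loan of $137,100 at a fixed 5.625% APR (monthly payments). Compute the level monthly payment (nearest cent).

At 5.625% the monthly rate is 0.0046875, so the payment is 137,100 × 0.0046875 / (1 − 1.0046875^−60) = $2,626.69.

$2,626.69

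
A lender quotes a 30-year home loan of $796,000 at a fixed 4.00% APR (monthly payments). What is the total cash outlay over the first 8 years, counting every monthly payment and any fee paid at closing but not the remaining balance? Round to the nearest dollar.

$364,822

Monthly rate = 4%/12 = 0.0033333; payment = 796,000 × 0.0033333 / (1 − (1+0.0033333)^−360) = $3,800.23.
Total outlay = 96 × $3,800.23 = $364,822.08.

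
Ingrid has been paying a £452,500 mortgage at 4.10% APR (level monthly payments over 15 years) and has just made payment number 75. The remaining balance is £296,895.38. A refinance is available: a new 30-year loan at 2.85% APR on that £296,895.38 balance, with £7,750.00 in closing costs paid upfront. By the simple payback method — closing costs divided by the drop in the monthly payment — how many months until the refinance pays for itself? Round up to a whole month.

4 months

Current payment = 452,500 × 4.1%/12 / (1 − (1+0.0034167)^−180) = £3,369.81.
Refinanced payment = 296,895.38 × 0.0023750 / (1 − (1+0.0023750)^−360) = £1,227.83.
Monthly savings = £3,369.81 − £1,227.83 = £2,141.98.
Break-even = £7,750.00 / £2,141.98 = 3.62 → 4 months.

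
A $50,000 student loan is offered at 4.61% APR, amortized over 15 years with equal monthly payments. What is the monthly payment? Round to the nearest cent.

$385.31

Monthly rate = 4.61%/12 = 0.0038417; payment = 50,000 × 0.0038417 / (1 − (1+0.0038417)^−180) = $385.31.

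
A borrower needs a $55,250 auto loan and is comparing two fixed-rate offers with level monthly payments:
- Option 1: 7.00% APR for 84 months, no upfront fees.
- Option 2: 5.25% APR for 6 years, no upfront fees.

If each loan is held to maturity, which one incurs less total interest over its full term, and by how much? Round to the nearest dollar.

Option 2 by $5,517

Option 1: at 7.00% the monthly rate is 0.0058333, so the payment is 55,250 × 0.0058333 / (1 − 1.0058333^−84) = $833.87.
Total interest on Option 1 = 84 × $833.87 − $55,250 = $14,795.08.
Option 2: at 5.25% the monthly rate is 0.0043750, so the payment is 55,250 × 0.0043750 / (1 − 1.0043750^−72) = $896.22.
Total interest on Option 2 = 72 × $896.22 − $55,250 = $9,277.84.
Option 2 is lower by $5,517.24.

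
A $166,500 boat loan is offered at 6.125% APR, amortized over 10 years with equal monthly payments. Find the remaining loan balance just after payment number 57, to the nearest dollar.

$99,935

With monthly rate i = 6.125%/12 = 0.0051042, the balance after k of n payments is P · [(1+i)^n − (1+i)^k] / [(1+i)^n − 1].
(1+0.0051042)^120 = 1.84216617 and (1+0.0051042)^57 = 1.33669149, so the balance is 166,500 × (1.84216617 − 1.33669149) / (1.84216617 − 1) = $99,934.60.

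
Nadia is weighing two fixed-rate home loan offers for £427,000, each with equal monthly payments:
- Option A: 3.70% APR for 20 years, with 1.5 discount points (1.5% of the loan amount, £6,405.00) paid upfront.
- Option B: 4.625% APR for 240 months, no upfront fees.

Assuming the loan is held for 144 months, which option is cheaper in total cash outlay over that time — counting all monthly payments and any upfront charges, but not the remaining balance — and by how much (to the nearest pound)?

Option A: at 3.70% the monthly rate is 0.0030833, so the payment is 427,000 × 0.0030833 / (1 − 1.0030833^−240) = £2,520.54.
Option B: monthly rate = 4.625%/12 = 0.0038542; payment = 427,000 × 0.0038542 / (1 − (1+0.0038542)^−240) = £2,730.31.
Over 144 months: Option A costs 144 × £2,520.54 + £6,405.00 = £369,362.76; Option B costs 144 × £2,730.31 = £393,164.64.
Option A is cheaper by £393,164.64 − £369,362.76 = £23,801.88.

Option A by £23,802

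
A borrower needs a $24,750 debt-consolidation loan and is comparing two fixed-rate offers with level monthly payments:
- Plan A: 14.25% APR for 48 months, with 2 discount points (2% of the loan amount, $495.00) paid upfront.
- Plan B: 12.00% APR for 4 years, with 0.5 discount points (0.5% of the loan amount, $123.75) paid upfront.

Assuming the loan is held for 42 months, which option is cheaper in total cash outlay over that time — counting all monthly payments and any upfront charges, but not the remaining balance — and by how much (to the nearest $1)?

Plan B by $1,534

Plan A: monthly rate = 14.25%/12 = 0.0118750; payment = 24,750 × 0.0118750 / (1 − (1+0.0118750)^−48) = $679.44.
Plan B: monthly rate = 12%/12 = 0.0100000; payment = 24,750 × 0.0100000 / (1 − (1+0.0100000)^−48) = $651.76.
Over 42 months: Plan A costs 42 × $679.44 + $495.00 = $29,031.48; Plan B costs 42 × $651.76 + $123.75 = $27,497.67.
Plan B is cheaper by $29,031.48 − $27,497.67 = $1,533.81.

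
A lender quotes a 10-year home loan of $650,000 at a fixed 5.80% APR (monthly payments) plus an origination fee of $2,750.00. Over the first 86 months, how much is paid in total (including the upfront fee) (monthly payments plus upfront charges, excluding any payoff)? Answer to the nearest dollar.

$617,755

At 5.80% the monthly rate is 0.0048333, so the payment is 650,000 × 0.0048333 / (1 − 1.0048333^−120) = $7,151.22.
Total outlay = 86 × $7,151.22 + $2,750.00 = $617,754.92.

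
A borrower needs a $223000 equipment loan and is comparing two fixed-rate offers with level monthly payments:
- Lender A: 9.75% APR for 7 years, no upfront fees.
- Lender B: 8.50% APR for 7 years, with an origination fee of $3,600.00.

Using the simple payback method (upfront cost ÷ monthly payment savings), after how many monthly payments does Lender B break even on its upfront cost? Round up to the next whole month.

Lender A: at 9.75% the monthly rate is 0.0081250, so the payment is 223,000 × 0.0081250 / (1 − 1.0081250^−84) = $3,673.32.
Lender B: monthly rate = 8.5%/12 = 0.0070833; payment = 223,000 × 0.0070833 / (1 − (1+0.0070833)^−84) = $3,531.54.
Monthly savings = $3,673.32 − $3,531.54 = $141.78.
Break-even = $3,600.00 / $141.78 = 25.39 → 26 months.

26 months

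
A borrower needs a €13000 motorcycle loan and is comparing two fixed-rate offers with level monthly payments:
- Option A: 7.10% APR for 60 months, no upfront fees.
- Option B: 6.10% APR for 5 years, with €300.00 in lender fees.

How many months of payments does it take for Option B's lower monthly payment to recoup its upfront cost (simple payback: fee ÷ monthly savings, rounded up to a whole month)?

50 months

Option A: monthly rate = 7.1%/12 = 0.0059167; payment = 13,000 × 0.0059167 / (1 − (1+0.0059167)^−60) = €258.03.
Option B: monthly rate = 6.1%/12 = 0.0050833; payment = 13,000 × 0.0050833 / (1 − (1+0.0050833)^−60) = €251.93.
Monthly savings = €258.03 − €251.93 = €6.10.
Break-even = €300.00 / €6.10 = 49.18 → 50 months.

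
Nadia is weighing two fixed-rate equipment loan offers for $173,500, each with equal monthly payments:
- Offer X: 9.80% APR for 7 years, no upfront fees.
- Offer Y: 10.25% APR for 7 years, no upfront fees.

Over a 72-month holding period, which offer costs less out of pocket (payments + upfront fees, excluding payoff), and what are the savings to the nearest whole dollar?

Offer X: monthly rate = 9.8%/12 = 0.0081667; payment = 173,500 × 0.0081667 / (1 − (1+0.0081667)^−84) = $2,862.41.
Offer Y: monthly rate = 10.25%/12 = 0.0085417; payment = 173,500 × 0.0085417 / (1 − (1+0.0085417)^−84) = $2,902.77.
Over 72 months: Offer X costs 72 × $2,862.41 = $206,093.52; Offer Y costs 72 × $2,902.77 = $208,999.44.
Offer X is cheaper by $208,999.44 − $206,093.52 = $2,905.92.

Offer X by $2,906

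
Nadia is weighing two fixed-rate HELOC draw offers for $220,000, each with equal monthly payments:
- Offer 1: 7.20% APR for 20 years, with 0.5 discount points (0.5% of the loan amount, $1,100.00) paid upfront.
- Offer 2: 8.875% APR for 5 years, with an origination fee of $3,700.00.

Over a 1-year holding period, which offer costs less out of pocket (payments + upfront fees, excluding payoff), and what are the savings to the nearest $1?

Offer 1: monthly rate = 7.2%/12 = 0.0060000; payment = 220,000 × 0.0060000 / (1 − (1+0.0060000)^−240) = $1,732.17.
Offer 2: monthly rate = 8.875%/12 = 0.0073958; payment = 220,000 × 0.0073958 / (1 − (1+0.0073958)^−60) = $4,553.50.
Over 12 months: Offer 1 costs 12 × $1,732.17 + $1,100.00 = $21,886.04; Offer 2 costs 12 × $4,553.50 + $3,700.00 = $58,342.00.
Offer 1 is cheaper by $58,342.00 − $21,886.04 = $36,455.96.

Offer 1 by $36,456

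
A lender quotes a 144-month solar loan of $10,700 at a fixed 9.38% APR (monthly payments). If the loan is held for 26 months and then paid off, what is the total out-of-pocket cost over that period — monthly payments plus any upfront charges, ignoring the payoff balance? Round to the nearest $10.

$3,230

At 9.38% the monthly rate is 0.0078167, so the payment is 10,700 × 0.0078167 / (1 − 1.0078167^−144) = $124.07.
Total outlay = 26 × $124.07 = $3,225.82.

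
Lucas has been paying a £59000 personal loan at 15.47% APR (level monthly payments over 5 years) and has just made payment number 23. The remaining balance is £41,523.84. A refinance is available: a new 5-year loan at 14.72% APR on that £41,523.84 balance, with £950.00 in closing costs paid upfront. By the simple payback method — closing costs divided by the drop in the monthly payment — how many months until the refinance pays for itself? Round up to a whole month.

Current payment = 59,000 × 15.47%/12 / (1 − (1+0.0128917)^−60) = £1,418.20.
Refinanced payment = 41,523.84 × 0.0122667 / (1 − (1+0.0122667)^−60) = £981.76.
Monthly savings = £1,418.20 − £981.76 = £436.44.
Break-even = £950.00 / £436.44 = 2.18 → 3 months.

3 months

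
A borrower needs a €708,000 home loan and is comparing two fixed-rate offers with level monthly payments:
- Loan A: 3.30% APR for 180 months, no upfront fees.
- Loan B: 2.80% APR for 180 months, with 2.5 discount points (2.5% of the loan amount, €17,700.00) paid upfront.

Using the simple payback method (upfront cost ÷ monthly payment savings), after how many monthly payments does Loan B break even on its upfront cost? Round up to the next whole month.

Loan A: at 3.30% the monthly rate is 0.0027500, so the payment is 708,000 × 0.0027500 / (1 − 1.0027500^−180) = €4,992.12.
Loan B: monthly rate = 2.8%/12 = 0.0023333; payment = 708,000 × 0.0023333 / (1 − (1+0.0023333)^−180) = €4,821.50.
Monthly savings = €4,992.12 − €4,821.50 = €170.62.
Break-even = €17,700.00 / €170.62 = 103.74 → 104 months.

104 months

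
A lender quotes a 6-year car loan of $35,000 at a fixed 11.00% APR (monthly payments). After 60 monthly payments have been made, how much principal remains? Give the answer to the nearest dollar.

$7,538

With monthly rate i = 11%/12 = 0.0091667, the balance after k of n payments is P · [(1+i)^n − (1+i)^k] / [(1+i)^n − 1].
(1+0.0091667)^72 = 1.92898385 and (1+0.0091667)^60 = 1.72891573, so the balance is 35,000 × (1.92898385 − 1.72891573) / (1.92898385 − 1) = $7,537.68.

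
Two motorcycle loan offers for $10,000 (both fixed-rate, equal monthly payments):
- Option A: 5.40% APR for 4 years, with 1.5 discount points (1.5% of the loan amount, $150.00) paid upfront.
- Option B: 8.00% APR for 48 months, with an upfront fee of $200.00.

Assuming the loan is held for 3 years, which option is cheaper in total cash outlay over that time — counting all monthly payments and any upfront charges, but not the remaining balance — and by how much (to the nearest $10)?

Option A: monthly rate = 5.4%/12 = 0.0045000; payment = 10,000 × 0.0045000 / (1 − (1+0.0045000)^−48) = $232.11.
Option B: at 8.00% the monthly rate is 0.0066667, so the payment is 10,000 × 0.0066667 / (1 − 1.0066667^−48) = $244.13.
Over 36 months: Option A costs 36 × $232.11 + $150.00 = $8,505.96; Option B costs 36 × $244.13 + $200.00 = $8,988.68.
Option A is cheaper by $8,988.68 − $8,505.96 = $482.72.

Option A by $480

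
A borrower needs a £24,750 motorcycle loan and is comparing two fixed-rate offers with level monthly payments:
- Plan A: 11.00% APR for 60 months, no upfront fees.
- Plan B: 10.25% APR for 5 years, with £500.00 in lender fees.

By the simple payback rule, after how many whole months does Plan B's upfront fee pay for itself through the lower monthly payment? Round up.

55 months

Plan A: monthly rate = 11%/12 = 0.0091667; payment = 24,750 × 0.0091667 / (1 − (1+0.0091667)^−60) = £538.12.
Plan B: monthly rate = 10.25%/12 = 0.0085417; payment = 24,750 × 0.0085417 / (1 − (1+0.0085417)^−60) = £528.91.
Monthly savings = £538.12 − £528.91 = £9.21.
Break-even = £500.00 / £9.21 = 54.29 → 55 months.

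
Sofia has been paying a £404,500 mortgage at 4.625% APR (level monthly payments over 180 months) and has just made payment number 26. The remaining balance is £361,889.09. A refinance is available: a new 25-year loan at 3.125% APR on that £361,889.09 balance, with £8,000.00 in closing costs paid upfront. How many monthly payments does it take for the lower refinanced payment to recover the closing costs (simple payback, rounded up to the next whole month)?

Current payment = 404,500 × 4.625%/12 / (1 − (1+0.0038542)^−180) = £3,120.30.
Refinanced payment = 361,889.09 × 0.0026042 / (1 − (1+0.0026042)^−300) = £1,739.74.
Monthly savings = £3,120.30 − £1,739.74 = £1,380.56.
Break-even = £8,000.00 / £1,380.56 = 5.79 → 6 months.

6 months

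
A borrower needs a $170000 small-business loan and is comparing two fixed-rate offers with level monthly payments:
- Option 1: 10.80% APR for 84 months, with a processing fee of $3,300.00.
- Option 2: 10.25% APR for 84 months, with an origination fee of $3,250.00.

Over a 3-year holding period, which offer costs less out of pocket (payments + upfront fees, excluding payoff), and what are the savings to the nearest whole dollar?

Option 2 by $1,805

Option 1: at 10.80% the monthly rate is 0.0090000, so the payment is 170,000 × 0.0090000 / (1 − 1.0090000^−84) = $2,892.97.
Option 2: monthly rate = 10.25%/12 = 0.0085417; payment = 170,000 × 0.0085417 / (1 − (1+0.0085417)^−84) = $2,844.21.
Over 36 months: Option 1 costs 36 × $2,892.97 + $3,300.00 = $107,446.92; Option 2 costs 36 × $2,844.21 + $3,250.00 = $105,641.56.
Option 2 is cheaper by $107,446.92 − $105,641.56 = $1,805.36.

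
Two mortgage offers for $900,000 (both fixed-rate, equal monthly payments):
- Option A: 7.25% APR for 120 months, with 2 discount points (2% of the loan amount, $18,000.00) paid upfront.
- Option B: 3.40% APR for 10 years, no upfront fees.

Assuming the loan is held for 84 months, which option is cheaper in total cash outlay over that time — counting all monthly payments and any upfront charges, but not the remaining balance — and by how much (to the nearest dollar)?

Option A: at 7.25% the monthly rate is 0.0060417, so the payment is 900,000 × 0.0060417 / (1 − 1.0060417^−120) = $10,566.09.
Option B: monthly rate = 3.4%/12 = 0.0028333; payment = 900,000 × 0.0028333 / (1 − (1+0.0028333)^−120) = $8,857.63.
Over 84 months: Option A costs 84 × $10,566.09 + $18,000.00 = $905,551.56; Option B costs 84 × $8,857.63 = $744,040.92.
Option B is cheaper by $905,551.56 − $744,040.92 = $161,510.64.

Option B by $161,511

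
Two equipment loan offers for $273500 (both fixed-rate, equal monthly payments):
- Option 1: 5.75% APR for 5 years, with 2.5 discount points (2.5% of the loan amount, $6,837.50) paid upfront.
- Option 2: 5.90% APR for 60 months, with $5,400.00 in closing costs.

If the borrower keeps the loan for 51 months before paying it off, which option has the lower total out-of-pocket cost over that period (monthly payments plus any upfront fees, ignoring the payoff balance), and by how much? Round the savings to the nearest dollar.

Option 1: at 5.75% the monthly rate is 0.0047917, so the payment is 273,500 × 0.0047917 / (1 − 1.0047917^−60) = $5,255.79.
Option 2: at 5.90% the monthly rate is 0.0049167, so the payment is 273,500 × 0.0049167 / (1 − 1.0049167^−60) = $5,274.81.
Over 51 months: Option 1 costs 51 × $5,255.79 + $6,837.50 = $274,882.79; Option 2 costs 51 × $5,274.81 + $5,400.00 = $274,415.31.
Option 2 is cheaper by $274,882.79 − $274,415.31 = $467.48.

Option 2 by $467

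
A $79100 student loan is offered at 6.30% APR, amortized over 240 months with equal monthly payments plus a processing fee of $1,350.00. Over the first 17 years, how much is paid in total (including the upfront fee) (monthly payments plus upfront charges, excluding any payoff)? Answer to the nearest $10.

Monthly rate = 6.3%/12 = 0.0052500; payment = 79,100 × 0.0052500 / (1 − (1+0.0052500)^−240) = $580.47.
Total outlay = 204 × $580.47 + $1,350.00 = $119,765.88.

$119,770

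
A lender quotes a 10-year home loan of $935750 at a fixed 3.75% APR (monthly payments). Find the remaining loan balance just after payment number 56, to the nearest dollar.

$542,360

With monthly rate i = 3.75%/12 = 0.0031250, the balance after k of n payments is P · [(1+i)^n − (1+i)^k] / [(1+i)^n − 1].
(1+0.0031250)^120 = 1.45414090 and (1+0.0031250)^56 = 1.19092121, so the balance is 935,750 × (1.45414090 − 1.19092121) / (1.45414090 − 1) = $542,359.93.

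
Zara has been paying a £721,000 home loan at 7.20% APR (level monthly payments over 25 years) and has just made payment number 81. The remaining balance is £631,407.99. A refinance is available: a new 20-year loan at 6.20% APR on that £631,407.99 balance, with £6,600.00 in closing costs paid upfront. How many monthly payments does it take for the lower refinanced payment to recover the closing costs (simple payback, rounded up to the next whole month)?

12 months

Current payment = 721,000 × 7.2%/12 / (1 − (1+0.0060000)^−300) = £5,188.23.
Refinanced payment = 631,407.99 × 0.0051667 / (1 − (1+0.0051667)^−240) = £4,596.76.
Monthly savings = £5,188.23 − £4,596.76 = £591.47.
Break-even = £6,600.00 / £591.47 = 11.16 → 12 months.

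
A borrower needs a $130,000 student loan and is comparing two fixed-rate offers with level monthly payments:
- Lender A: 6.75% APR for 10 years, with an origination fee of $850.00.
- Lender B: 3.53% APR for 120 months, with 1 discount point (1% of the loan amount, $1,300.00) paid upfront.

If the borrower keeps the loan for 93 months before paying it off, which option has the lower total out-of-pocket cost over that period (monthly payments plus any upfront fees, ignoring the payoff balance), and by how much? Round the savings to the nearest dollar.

Lender A: at 6.75% the monthly rate is 0.0056250, so the payment is 130,000 × 0.0056250 / (1 − 1.0056250^−120) = $1,492.71.
Lender B: at 3.53% the monthly rate is 0.0029417, so the payment is 130,000 × 0.0029417 / (1 − 1.0029417^−120) = $1,287.34.
Over 93 months: Lender A costs 93 × $1,492.71 + $850.00 = $139,672.03; Lender B costs 93 × $1,287.34 + $1,300.00 = $121,022.62.
Lender B is cheaper by $139,672.03 − $121,022.62 = $18,649.41.

Lender B by $18,649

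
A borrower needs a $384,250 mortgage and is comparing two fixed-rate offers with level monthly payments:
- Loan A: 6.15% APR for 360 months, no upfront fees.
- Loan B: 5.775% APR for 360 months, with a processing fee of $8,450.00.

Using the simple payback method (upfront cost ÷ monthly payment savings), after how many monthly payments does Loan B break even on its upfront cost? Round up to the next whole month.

Loan A: monthly rate = 6.15%/12 = 0.0051250; payment = 384,250 × 0.0051250 / (1 − (1+0.0051250)^−360) = $2,340.96.
Loan B: monthly rate = 5.775%/12 = 0.0048125; payment = 384,250 × 0.0048125 / (1 − (1+0.0048125)^−360) = $2,248.48.
Monthly savings = $2,340.96 − $2,248.48 = $92.48.
Break-even = $8,450.00 / $92.48 = 91.37 → 92 months.

92 months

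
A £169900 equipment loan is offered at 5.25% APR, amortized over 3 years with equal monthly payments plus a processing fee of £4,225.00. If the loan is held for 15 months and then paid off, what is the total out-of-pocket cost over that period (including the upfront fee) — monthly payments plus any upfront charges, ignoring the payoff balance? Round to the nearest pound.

£80,892

Monthly rate = 5.25%/12 = 0.0043750; payment = 169,900 × 0.0043750 / (1 − (1+0.0043750)^−36) = £5,111.15.
Total outlay = 15 × £5,111.15 + £4,225.00 = £80,892.25.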